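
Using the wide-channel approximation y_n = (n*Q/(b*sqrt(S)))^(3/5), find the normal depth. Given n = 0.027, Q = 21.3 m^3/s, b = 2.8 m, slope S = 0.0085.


We use the wide-channel approximation y_n = (n*Q/(b*sqrt(S)))^(3/5).
sqrt(S) = sqrt(0.0085) = 0.092195.
Numerator: n*Q = 0.027 * 21.3 = 0.5751.
Denominator: b*sqrt(S) = 2.8 * 0.092195 = 0.258146.
arg = 2.2278.
y_n = 2.2278^(3/5) = 1.6171 m.

1.6171


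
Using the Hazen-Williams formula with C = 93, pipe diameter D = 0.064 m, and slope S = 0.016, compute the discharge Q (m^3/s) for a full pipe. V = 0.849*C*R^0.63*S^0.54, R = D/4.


For a full circular pipe, R = D/4 = 0.064/4 = 0.016 m.
V = 0.849 * 93 * 0.016^0.63 * 0.016^0.54
  = 0.849 * 93 * 0.073892 * 0.107207
  = 0.6255 m/s.
Pipe area A = pi*D^2/4 = pi*0.064^2/4 = 0.0032 m^2.
Q = A * V = 0.0032 * 0.6255 = 0.002 m^3/s.

0.002


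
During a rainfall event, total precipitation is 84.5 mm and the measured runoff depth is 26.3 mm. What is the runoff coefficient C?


The runoff coefficient C = runoff depth / rainfall depth.
C = 26.3 / 84.5
  = 0.3112.

0.3112


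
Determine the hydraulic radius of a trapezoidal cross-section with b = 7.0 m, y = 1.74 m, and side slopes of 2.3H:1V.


For a trapezoidal section with side slope z:
A = (b + z*y)*y = (7.0 + 2.3*1.74)*1.74 = 19.143 m^2.
P = b + 2*y*sqrt(1 + z^2) = 7.0 + 2*1.74*sqrt(1 + 2.3^2) = 15.728 m.
R = A/P = 19.143 / 15.728 = 1.2172 m.

1.2172


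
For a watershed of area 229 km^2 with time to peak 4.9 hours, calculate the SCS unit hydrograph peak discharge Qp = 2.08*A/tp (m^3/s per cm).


SCS formula: Qp = 2.08 * A / tp.
Qp = 2.08 * 229 / 4.9
   = 476.32 / 4.9
   = 97.21 m^3/s per cm.

97.21


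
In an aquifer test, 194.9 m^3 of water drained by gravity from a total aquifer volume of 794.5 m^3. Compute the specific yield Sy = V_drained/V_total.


Specific yield Sy = Volume drained / Total volume.
Sy = 194.9 / 794.5
   = 0.2453.

0.2453


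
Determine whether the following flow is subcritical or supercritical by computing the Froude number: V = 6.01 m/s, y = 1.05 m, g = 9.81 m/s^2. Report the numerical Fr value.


The Froude number is defined as Fr = V / sqrt(g*y).
g*y = 9.81 * 1.05 = 10.3005.
sqrt(g*y) = sqrt(10.3005) = 3.2094.
Fr = 6.01 / 3.2094 = 1.8726.
Since Fr > 1, the flow is supercritical.

1.8726


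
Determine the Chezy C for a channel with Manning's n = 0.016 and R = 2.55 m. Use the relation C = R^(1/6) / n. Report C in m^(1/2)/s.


The Chezy coefficient relates to Manning's n through C = R^(1/6) / n.
R^(1/6) = 2.55^(1/6) = 1.168844.
C = 1.168844 / 0.016 = 73.05 m^(1/2)/s.

73.05


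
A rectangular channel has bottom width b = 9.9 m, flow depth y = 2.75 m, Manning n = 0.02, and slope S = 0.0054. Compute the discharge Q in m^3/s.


For a rectangular channel, the cross-sectional area A = b * y = 9.9 * 2.75 = 27.23 m^2.
The wetted perimeter P = b + 2y = 9.9 + 2*2.75 = 15.4 m.
Hydraulic radius R = A/P = 27.23/15.4 = 1.7679 m.
Velocity V = (1/n)*R^(2/3)*S^(1/2) = (1/0.02)*1.7679^(2/3)*0.0054^(1/2) = 5.3719 m/s.
Discharge Q = A * V = 27.23 * 5.3719 = 146.251 m^3/s.

146.251


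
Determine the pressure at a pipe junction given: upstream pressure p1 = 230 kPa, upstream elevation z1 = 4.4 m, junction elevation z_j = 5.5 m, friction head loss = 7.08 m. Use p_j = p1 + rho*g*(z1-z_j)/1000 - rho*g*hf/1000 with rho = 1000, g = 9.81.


Junction pressure: p_j = p1 + rho*g*(z1 - z_j)/1000 - rho*g*hf/1000.
Elevation term = 1000*9.81*(4.4 - 5.5)/1000 = -10.791 kPa.
Friction term = 1000*9.81*7.08/1000 = 69.455 kPa.
p_j = 230 + -10.791 - 69.455 = 149.75 kPa.

149.75


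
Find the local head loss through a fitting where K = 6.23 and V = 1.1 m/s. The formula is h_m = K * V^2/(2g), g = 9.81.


Minor loss formula: h_m = K * V^2/(2g).
V^2 = 1.1^2 = 1.21.
V^2/(2g) = 1.21 / 19.62 = 0.0617 m.
h_m = 6.23 * 0.0617 = 0.3842 m.

0.3842


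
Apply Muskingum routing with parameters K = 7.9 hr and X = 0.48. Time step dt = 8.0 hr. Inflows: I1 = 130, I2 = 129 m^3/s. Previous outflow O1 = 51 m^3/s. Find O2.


Muskingum coefficients:
denom = 2*K*(1-X) + dt = 2*7.9*(1-0.48) + 8.0 = 16.216.
C0 = (dt - 2*K*X)/denom = (8.0 - 2*7.9*0.48)/16.216 = 0.0257.
C1 = (dt + 2*K*X)/denom = (8.0 + 2*7.9*0.48)/16.216 = 0.961.
C2 = (2*K*(1-X) - dt)/denom = 0.0133.
O2 = C0*I2 + C1*I1 + C2*O1
   = 0.0257*129 + 0.961*130 + 0.0133*51
   = 128.92 m^3/s.

128.92


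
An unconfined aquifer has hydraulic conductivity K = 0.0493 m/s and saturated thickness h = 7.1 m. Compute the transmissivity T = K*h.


Transmissivity is defined as T = K * h.
T = 0.0493 * 7.1
  = 0.35 m^2/s.

0.35


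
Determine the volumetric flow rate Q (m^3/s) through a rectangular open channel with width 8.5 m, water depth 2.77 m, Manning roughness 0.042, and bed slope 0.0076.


For a rectangular channel, the cross-sectional area A = b * y = 8.5 * 2.77 = 23.55 m^2.
The wetted perimeter P = b + 2y = 8.5 + 2*2.77 = 14.04 m.
Hydraulic radius R = A/P = 23.55/14.04 = 1.677 m.
Velocity V = (1/n)*R^(2/3)*S^(1/2) = (1/0.042)*1.677^(2/3)*0.0076^(1/2) = 2.9298 m/s.
Discharge Q = A * V = 23.55 * 2.9298 = 68.983 m^3/s.

68.983


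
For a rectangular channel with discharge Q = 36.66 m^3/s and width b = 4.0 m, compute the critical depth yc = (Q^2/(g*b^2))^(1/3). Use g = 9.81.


Using yc = (Q^2 / (g * b^2))^(1/3):
Q^2 = 36.66^2 = 1343.96.
g * b^2 = 9.81 * 4.0^2 = 9.81 * 16.0 = 156.96.
Q^2 / (g*b^2) = 1343.96 / 156.96 = 8.5624.
yc = 8.5624^(1/3) = 2.0458 m.

2.0458


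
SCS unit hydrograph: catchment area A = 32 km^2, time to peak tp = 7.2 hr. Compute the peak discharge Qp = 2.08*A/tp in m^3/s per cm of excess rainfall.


SCS formula: Qp = 2.08 * A / tp.
Qp = 2.08 * 32 / 7.2
   = 66.56 / 7.2
   = 9.24 m^3/s per cm.

9.24


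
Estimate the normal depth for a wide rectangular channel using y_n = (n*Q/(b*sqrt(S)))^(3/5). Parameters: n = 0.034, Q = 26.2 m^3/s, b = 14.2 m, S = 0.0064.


We use the wide-channel approximation y_n = (n*Q/(b*sqrt(S)))^(3/5).
sqrt(S) = sqrt(0.0064) = 0.08.
Numerator: n*Q = 0.034 * 26.2 = 0.8908.
Denominator: b*sqrt(S) = 14.2 * 0.08 = 1.136.
arg = 0.7842.
y_n = 0.7842^(3/5) = 0.8643 m.

0.8643


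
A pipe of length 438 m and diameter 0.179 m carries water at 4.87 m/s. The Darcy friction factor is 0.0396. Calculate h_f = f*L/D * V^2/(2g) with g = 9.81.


Darcy-Weisbach equation: h_f = f * (L/D) * V^2/(2g).
f * L/D = 0.0396 * 438/0.179 = 96.8983.
V^2/(2g) = 4.87^2 / (2*9.81) = 23.7169 / 19.62 = 1.2088 m.
h_f = 96.8983 * 1.2088 = 117.132 m.

117.132


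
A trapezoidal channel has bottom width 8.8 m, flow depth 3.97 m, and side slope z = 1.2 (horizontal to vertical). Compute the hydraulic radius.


For a trapezoidal section with side slope z:
A = (b + z*y)*y = (8.8 + 1.2*3.97)*3.97 = 53.849 m^2.
P = b + 2*y*sqrt(1 + z^2) = 8.8 + 2*3.97*sqrt(1 + 1.2^2) = 21.203 m.
R = A/P = 53.849 / 21.203 = 2.5397 m.

2.5397


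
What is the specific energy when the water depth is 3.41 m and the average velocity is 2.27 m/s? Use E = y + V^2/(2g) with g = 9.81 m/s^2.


Specific energy E = y + V^2/(2g).
Velocity head = V^2/(2g) = 2.27^2 / (2*9.81) = 5.1529 / 19.62 = 0.2626 m.
E = 3.41 + 0.2626 = 3.6726 m.

3.6726


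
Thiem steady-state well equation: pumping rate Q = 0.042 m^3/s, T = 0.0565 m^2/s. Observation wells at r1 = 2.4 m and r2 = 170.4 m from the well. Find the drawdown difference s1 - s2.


Thiem equation: s1 - s2 = Q/(2*pi*T) * ln(r2/r1).
ln(r2/r1) = ln(170.4/2.4) = 4.2627.
Q/(2*pi*T) = 0.042 / (2*pi*0.0565) = 0.042 / 0.355 = 0.1183.
s1 - s2 = 0.1183 * 4.2627 = 0.5043 m.

0.5043


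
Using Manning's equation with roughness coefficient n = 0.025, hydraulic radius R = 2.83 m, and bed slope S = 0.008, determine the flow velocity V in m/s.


Manning's equation gives V = (1/n) * R^(2/3) * S^(1/2).
First, compute R^(2/3) = 2.83^(2/3) = 2.0007.
Next, S^(1/2) = 0.008^(1/2) = 0.089443.
Then 1/n = 1/0.025 = 40.0.
V = 40.0 * 2.0007 * 0.089443 = 7.1581 m/s.

7.1581


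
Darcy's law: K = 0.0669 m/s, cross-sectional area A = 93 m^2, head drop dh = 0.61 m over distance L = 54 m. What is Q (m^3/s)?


Darcy's law: Q = K * A * i, where i = dh/L.
Hydraulic gradient i = 0.61 / 54 = 0.011296.
Q = 0.0669 * 93 * 0.011296
  = 0.0703 m^3/s.

0.0703


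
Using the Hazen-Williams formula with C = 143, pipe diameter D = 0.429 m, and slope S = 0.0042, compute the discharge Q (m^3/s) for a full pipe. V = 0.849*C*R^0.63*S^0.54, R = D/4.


For a full circular pipe, R = D/4 = 0.429/4 = 0.1072 m.
V = 0.849 * 143 * 0.1072^0.63 * 0.0042^0.54
  = 0.849 * 143 * 0.244991 * 0.052066
  = 1.5486 m/s.
Pipe area A = pi*D^2/4 = pi*0.429^2/4 = 0.1445 m^2.
Q = A * V = 0.1445 * 1.5486 = 0.2238 m^3/s.

0.2238


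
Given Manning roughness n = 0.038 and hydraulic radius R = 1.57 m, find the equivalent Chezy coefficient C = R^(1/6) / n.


The Chezy coefficient relates to Manning's n through C = R^(1/6) / n.
R^(1/6) = 1.57^(1/6) = 1.078077.
C = 1.078077 / 0.038 = 28.37 m^(1/2)/s.

28.37


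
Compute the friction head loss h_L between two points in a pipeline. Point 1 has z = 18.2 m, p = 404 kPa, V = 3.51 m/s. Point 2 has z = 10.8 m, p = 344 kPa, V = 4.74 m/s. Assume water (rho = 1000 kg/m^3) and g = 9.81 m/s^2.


Total head at each section: H = z + p/(rho*g) + V^2/(2g).
H1 = 18.2 + 404*1000/(1000*9.81) + 3.51^2/(2*9.81)
   = 18.2 + 41.182 + 0.6279
   = 60.01 m.
H2 = 10.8 + 344*1000/(1000*9.81) + 4.74^2/(2*9.81)
   = 10.8 + 35.066 + 1.1451
   = 47.011 m.
h_L = H1 - H2 = 60.01 - 47.011 = 12.999 m.

12.999


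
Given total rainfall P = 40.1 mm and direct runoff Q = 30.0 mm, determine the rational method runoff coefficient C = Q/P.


The runoff coefficient C = runoff depth / rainfall depth.
C = 30.0 / 40.1
  = 0.7481.

0.7481


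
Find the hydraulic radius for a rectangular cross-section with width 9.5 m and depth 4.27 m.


For a rectangular section:
Flow area A = b * y = 9.5 * 4.27 = 40.56 m^2.
Wetted perimeter P = b + 2y = 9.5 + 2*4.27 = 18.04 m.
Hydraulic radius R = A/P = 40.56 / 18.04 = 2.2486 m.

2.2486


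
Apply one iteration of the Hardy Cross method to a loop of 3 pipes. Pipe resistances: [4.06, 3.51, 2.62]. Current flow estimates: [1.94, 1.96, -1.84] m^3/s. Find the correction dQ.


Numerator terms (r*Q*|Q|): 4.06*1.94*|1.94| = 15.2802; 3.51*1.96*|1.96| = 13.484; 2.62*-1.84*|-1.84| = -8.8703.
Sum of numerator = 19.894.
Denominator terms (r*|Q|): 4.06*|1.94| = 7.8764; 3.51*|1.96| = 6.8796; 2.62*|-1.84| = 4.8208.
2 * sum of denominator = 2 * 19.5768 = 39.1536.
dQ = -19.894 / 39.1536 = -0.5081 m^3/s.

-0.5081


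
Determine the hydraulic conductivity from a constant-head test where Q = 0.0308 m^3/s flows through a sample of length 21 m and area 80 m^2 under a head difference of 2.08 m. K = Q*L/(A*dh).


From K = Q*L / (A*dh):
Numerator: Q*L = 0.0308 * 21 = 0.6468.
Denominator: A*dh = 80 * 2.08 = 166.4.
K = 0.6468 / 166.4 = 0.003887 m/s.

0.003887


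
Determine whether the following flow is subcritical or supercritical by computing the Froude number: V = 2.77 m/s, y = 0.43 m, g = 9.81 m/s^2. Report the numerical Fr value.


The Froude number is defined as Fr = V / sqrt(g*y).
g*y = 9.81 * 0.43 = 4.2183.
sqrt(g*y) = sqrt(4.2183) = 2.0539.
Fr = 2.77 / 2.0539 = 1.3487.
Since Fr > 1, the flow is supercritical.

1.3487


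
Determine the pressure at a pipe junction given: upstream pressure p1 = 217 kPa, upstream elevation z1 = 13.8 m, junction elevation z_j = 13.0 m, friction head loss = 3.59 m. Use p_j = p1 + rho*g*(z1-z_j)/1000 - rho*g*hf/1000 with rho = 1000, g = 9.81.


Junction pressure: p_j = p1 + rho*g*(z1 - z_j)/1000 - rho*g*hf/1000.
Elevation term = 1000*9.81*(13.8 - 13.0)/1000 = 7.848 kPa.
Friction term = 1000*9.81*3.59/1000 = 35.218 kPa.
p_j = 217 + 7.848 - 35.218 = 189.63 kPa.

189.63


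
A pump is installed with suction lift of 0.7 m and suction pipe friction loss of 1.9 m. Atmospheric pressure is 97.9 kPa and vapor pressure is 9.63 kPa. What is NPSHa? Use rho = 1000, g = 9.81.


NPSHa = p_atm/(rho*g) - z_s - hf_s - p_vap/(rho*g).
p_atm/(rho*g) = 97.9*1000 / (1000*9.81) = 9.98 m.
p_vap/(rho*g) = 9.63*1000 / (1000*9.81) = 0.982 m.
NPSHa = 9.98 - 0.7 - 1.9 - 0.982
      = 6.4 m.

6.4


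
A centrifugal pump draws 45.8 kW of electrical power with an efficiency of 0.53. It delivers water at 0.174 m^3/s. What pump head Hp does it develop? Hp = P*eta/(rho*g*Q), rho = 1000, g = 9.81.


Pump head formula: Hp = P * eta / (rho * g * Q).
Numerator: P * eta = 45.8 * 1000 * 0.53 = 24274.0 W.
Denominator: rho * g * Q = 1000 * 9.81 * 0.174 = 1706.94.
Hp = 24274.0 / 1706.94 = 14.22 m.

14.22


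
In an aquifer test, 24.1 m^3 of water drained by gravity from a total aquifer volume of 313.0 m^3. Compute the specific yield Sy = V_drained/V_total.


Specific yield Sy = Volume drained / Total volume.
Sy = 24.1 / 313.0
   = 0.077.

0.077


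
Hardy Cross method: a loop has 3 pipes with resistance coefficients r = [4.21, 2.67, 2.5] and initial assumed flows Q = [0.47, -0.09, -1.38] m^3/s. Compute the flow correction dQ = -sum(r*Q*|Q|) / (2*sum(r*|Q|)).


Numerator terms (r*Q*|Q|): 4.21*0.47*|0.47| = 0.93; 2.67*-0.09*|-0.09| = -0.0216; 2.5*-1.38*|-1.38| = -4.761.
Sum of numerator = -3.8526.
Denominator terms (r*|Q|): 4.21*|0.47| = 1.9787; 2.67*|-0.09| = 0.2403; 2.5*|-1.38| = 3.45.
2 * sum of denominator = 2 * 5.669 = 11.338.
dQ = --3.8526 / 11.338 = 0.3398 m^3/s.

0.3398


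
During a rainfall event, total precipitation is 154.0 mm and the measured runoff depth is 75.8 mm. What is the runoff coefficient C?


The runoff coefficient C = runoff depth / rainfall depth.
C = 75.8 / 154.0
  = 0.4922.

0.4922


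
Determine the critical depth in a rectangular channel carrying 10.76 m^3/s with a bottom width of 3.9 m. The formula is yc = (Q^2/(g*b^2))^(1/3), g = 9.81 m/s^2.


Using yc = (Q^2 / (g * b^2))^(1/3):
Q^2 = 10.76^2 = 115.78.
g * b^2 = 9.81 * 3.9^2 = 9.81 * 15.21 = 149.21.
Q^2 / (g*b^2) = 115.78 / 149.21 = 0.776.
yc = 0.776^(1/3) = 0.9189 m.

0.9189


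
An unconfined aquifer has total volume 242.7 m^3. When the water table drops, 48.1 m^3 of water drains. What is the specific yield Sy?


Specific yield Sy = Volume drained / Total volume.
Sy = 48.1 / 242.7
   = 0.1982.

0.1982


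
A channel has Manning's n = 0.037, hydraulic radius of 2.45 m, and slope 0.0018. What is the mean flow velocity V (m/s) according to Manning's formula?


Manning's equation gives V = (1/n) * R^(2/3) * S^(1/2).
First, compute R^(2/3) = 2.45^(2/3) = 1.8174.
Next, S^(1/2) = 0.0018^(1/2) = 0.042426.
Then 1/n = 1/0.037 = 27.03.
V = 27.03 * 1.8174 * 0.042426 = 2.0839 m/s.

2.0839


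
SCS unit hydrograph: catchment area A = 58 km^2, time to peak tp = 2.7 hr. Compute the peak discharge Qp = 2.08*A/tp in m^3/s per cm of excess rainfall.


SCS formula: Qp = 2.08 * A / tp.
Qp = 2.08 * 58 / 2.7
   = 120.64 / 2.7
   = 44.68 m^3/s per cm.

44.68


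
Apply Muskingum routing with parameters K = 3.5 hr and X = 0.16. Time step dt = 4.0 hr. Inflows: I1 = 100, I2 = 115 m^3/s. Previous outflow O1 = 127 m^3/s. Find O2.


Muskingum coefficients:
denom = 2*K*(1-X) + dt = 2*3.5*(1-0.16) + 4.0 = 9.88.
C0 = (dt - 2*K*X)/denom = (4.0 - 2*3.5*0.16)/9.88 = 0.2915.
C1 = (dt + 2*K*X)/denom = (4.0 + 2*3.5*0.16)/9.88 = 0.5182.
C2 = (2*K*(1-X) - dt)/denom = 0.1903.
O2 = C0*I2 + C1*I1 + C2*O1
   = 0.2915*115 + 0.5182*100 + 0.1903*127
   = 109.51 m^3/s.

109.51


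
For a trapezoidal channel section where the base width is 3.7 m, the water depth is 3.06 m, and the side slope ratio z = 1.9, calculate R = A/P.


For a trapezoidal section with side slope z:
A = (b + z*y)*y = (3.7 + 1.9*3.06)*3.06 = 29.113 m^2.
P = b + 2*y*sqrt(1 + z^2) = 3.7 + 2*3.06*sqrt(1 + 1.9^2) = 16.84 m.
R = A/P = 29.113 / 16.84 = 1.7288 m.

1.7288


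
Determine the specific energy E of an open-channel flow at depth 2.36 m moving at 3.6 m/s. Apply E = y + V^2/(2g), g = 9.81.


Specific energy E = y + V^2/(2g).
Velocity head = V^2/(2g) = 3.6^2 / (2*9.81) = 12.96 / 19.62 = 0.6606 m.
E = 2.36 + 0.6606 = 3.0206 m.

3.0206


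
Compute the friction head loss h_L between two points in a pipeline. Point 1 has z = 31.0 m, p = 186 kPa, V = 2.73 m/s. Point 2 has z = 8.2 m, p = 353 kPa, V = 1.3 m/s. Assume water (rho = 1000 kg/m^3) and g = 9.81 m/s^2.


Total head at each section: H = z + p/(rho*g) + V^2/(2g).
H1 = 31.0 + 186*1000/(1000*9.81) + 2.73^2/(2*9.81)
   = 31.0 + 18.96 + 0.3799
   = 50.34 m.
H2 = 8.2 + 353*1000/(1000*9.81) + 1.3^2/(2*9.81)
   = 8.2 + 35.984 + 0.0861
   = 44.27 m.
h_L = H1 - H2 = 50.34 - 44.27 = 6.07 m.

6.07


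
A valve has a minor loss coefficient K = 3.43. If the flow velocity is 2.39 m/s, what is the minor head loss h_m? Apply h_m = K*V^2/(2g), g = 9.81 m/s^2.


Minor loss formula: h_m = K * V^2/(2g).
V^2 = 2.39^2 = 5.7121.
V^2/(2g) = 5.7121 / 19.62 = 0.2911 m.
h_m = 3.43 * 0.2911 = 0.9986 m.

0.9986


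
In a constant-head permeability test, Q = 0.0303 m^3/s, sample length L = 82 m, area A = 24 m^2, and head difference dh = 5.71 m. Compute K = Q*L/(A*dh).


From K = Q*L / (A*dh):
Numerator: Q*L = 0.0303 * 82 = 2.4846.
Denominator: A*dh = 24 * 5.71 = 137.04.
K = 2.4846 / 137.04 = 0.01813 m/s.

0.01813


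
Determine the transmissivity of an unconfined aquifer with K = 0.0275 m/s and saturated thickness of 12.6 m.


Transmissivity is defined as T = K * h.
T = 0.0275 * 12.6
  = 0.3465 m^2/s.

0.3465


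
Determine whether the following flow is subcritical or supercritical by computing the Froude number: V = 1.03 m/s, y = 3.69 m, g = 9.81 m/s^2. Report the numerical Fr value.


The Froude number is defined as Fr = V / sqrt(g*y).
g*y = 9.81 * 3.69 = 36.1989.
sqrt(g*y) = sqrt(36.1989) = 6.0166.
Fr = 1.03 / 6.0166 = 0.1712.
Since Fr < 1, the flow is subcritical.

0.1712


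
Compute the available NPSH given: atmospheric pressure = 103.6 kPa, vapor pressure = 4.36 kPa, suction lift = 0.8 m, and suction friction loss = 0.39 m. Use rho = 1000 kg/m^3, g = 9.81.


NPSHa = p_atm/(rho*g) - z_s - hf_s - p_vap/(rho*g).
p_atm/(rho*g) = 103.6*1000 / (1000*9.81) = 10.561 m.
p_vap/(rho*g) = 4.36*1000 / (1000*9.81) = 0.444 m.
NPSHa = 10.561 - 0.8 - 0.39 - 0.444
      = 8.93 m.

8.93


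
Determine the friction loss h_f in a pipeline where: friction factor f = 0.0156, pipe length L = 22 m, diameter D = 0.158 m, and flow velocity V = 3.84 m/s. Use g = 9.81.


Darcy-Weisbach equation: h_f = f * (L/D) * V^2/(2g).
f * L/D = 0.0156 * 22/0.158 = 2.1722.
V^2/(2g) = 3.84^2 / (2*9.81) = 14.7456 / 19.62 = 0.7516 m.
h_f = 2.1722 * 0.7516 = 1.633 m.

1.633


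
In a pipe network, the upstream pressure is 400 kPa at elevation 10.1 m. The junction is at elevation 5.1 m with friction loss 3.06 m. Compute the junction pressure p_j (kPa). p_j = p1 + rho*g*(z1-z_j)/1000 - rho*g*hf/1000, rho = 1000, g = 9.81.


Junction pressure: p_j = p1 + rho*g*(z1 - z_j)/1000 - rho*g*hf/1000.
Elevation term = 1000*9.81*(10.1 - 5.1)/1000 = 49.05 kPa.
Friction term = 1000*9.81*3.06/1000 = 30.019 kPa.
p_j = 400 + 49.05 - 30.019 = 419.03 kPa.

419.03


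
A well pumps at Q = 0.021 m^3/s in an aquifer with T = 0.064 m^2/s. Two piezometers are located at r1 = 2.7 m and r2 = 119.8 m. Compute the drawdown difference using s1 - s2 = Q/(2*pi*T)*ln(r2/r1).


Thiem equation: s1 - s2 = Q/(2*pi*T) * ln(r2/r1).
ln(r2/r1) = ln(119.8/2.7) = 3.7926.
Q/(2*pi*T) = 0.021 / (2*pi*0.064) = 0.021 / 0.4021 = 0.0522.
s1 - s2 = 0.0522 * 3.7926 = 0.1981 m.

0.1981


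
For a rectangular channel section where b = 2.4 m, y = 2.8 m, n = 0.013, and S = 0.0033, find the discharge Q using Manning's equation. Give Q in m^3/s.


For a rectangular channel, the cross-sectional area A = b * y = 2.4 * 2.8 = 6.72 m^2.
The wetted perimeter P = b + 2y = 2.4 + 2*2.8 = 8.0 m.
Hydraulic radius R = A/P = 6.72/8.0 = 0.84 m.
Velocity V = (1/n)*R^(2/3)*S^(1/2) = (1/0.013)*0.84^(2/3)*0.0033^(1/2) = 3.934 m/s.
Discharge Q = A * V = 6.72 * 3.934 = 26.436 m^3/s.

26.436


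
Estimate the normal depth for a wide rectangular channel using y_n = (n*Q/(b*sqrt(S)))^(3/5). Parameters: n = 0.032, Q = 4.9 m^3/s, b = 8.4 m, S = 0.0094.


We use the wide-channel approximation y_n = (n*Q/(b*sqrt(S)))^(3/5).
sqrt(S) = sqrt(0.0094) = 0.096954.
Numerator: n*Q = 0.032 * 4.9 = 0.1568.
Denominator: b*sqrt(S) = 8.4 * 0.096954 = 0.814414.
arg = 0.1925.
y_n = 0.1925^(3/5) = 0.3721 m.

0.3721


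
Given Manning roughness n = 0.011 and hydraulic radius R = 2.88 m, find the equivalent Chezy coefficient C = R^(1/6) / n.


The Chezy coefficient relates to Manning's n through C = R^(1/6) / n.
R^(1/6) = 2.88^(1/6) = 1.192794.
C = 1.192794 / 0.011 = 108.44 m^(1/2)/s.

108.44


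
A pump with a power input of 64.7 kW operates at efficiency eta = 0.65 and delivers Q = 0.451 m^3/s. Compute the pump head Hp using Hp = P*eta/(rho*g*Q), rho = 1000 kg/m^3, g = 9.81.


Pump head formula: Hp = P * eta / (rho * g * Q).
Numerator: P * eta = 64.7 * 1000 * 0.65 = 42055.0 W.
Denominator: rho * g * Q = 1000 * 9.81 * 0.451 = 4424.31.
Hp = 42055.0 / 4424.31 = 9.51 m.

9.51


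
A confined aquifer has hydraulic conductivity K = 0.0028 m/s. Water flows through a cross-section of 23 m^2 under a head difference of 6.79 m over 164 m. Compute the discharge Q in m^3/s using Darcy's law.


Darcy's law: Q = K * A * i, where i = dh/L.
Hydraulic gradient i = 6.79 / 164 = 0.041402.
Q = 0.0028 * 23 * 0.041402
  = 0.0027 m^3/s.

0.0027


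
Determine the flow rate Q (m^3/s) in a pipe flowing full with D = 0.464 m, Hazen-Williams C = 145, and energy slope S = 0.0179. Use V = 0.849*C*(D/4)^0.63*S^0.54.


For a full circular pipe, R = D/4 = 0.464/4 = 0.116 m.
V = 0.849 * 145 * 0.116^0.63 * 0.0179^0.54
  = 0.849 * 145 * 0.2574 * 0.113904
  = 3.6093 m/s.
Pipe area A = pi*D^2/4 = pi*0.464^2/4 = 0.1691 m^2.
Q = A * V = 0.1691 * 3.6093 = 0.6103 m^3/s.

0.6103


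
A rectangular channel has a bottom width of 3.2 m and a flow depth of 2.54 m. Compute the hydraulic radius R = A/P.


For a rectangular section:
Flow area A = b * y = 3.2 * 2.54 = 8.13 m^2.
Wetted perimeter P = b + 2y = 3.2 + 2*2.54 = 8.28 m.
Hydraulic radius R = A/P = 8.13 / 8.28 = 0.9816 m.

0.9816


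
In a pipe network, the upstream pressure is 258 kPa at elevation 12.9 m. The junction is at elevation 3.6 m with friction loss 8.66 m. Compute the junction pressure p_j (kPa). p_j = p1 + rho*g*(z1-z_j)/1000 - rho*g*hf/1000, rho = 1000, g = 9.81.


Junction pressure: p_j = p1 + rho*g*(z1 - z_j)/1000 - rho*g*hf/1000.
Elevation term = 1000*9.81*(12.9 - 3.6)/1000 = 91.233 kPa.
Friction term = 1000*9.81*8.66/1000 = 84.955 kPa.
p_j = 258 + 91.233 - 84.955 = 264.28 kPa.

264.28


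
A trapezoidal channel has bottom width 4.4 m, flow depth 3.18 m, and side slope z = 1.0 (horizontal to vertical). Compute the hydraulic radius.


For a trapezoidal section with side slope z:
A = (b + z*y)*y = (4.4 + 1.0*3.18)*3.18 = 24.104 m^2.
P = b + 2*y*sqrt(1 + z^2) = 4.4 + 2*3.18*sqrt(1 + 1.0^2) = 13.394 m.
R = A/P = 24.104 / 13.394 = 1.7996 m.

1.7996


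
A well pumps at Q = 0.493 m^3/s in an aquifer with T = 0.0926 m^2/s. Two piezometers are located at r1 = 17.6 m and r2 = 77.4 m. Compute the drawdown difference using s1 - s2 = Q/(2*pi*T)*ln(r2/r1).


Thiem equation: s1 - s2 = Q/(2*pi*T) * ln(r2/r1).
ln(r2/r1) = ln(77.4/17.6) = 1.4811.
Q/(2*pi*T) = 0.493 / (2*pi*0.0926) = 0.493 / 0.5818 = 0.8473.
s1 - s2 = 0.8473 * 1.4811 = 1.255 m.

1.255


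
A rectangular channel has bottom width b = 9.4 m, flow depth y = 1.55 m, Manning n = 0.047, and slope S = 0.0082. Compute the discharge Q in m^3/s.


For a rectangular channel, the cross-sectional area A = b * y = 9.4 * 1.55 = 14.57 m^2.
The wetted perimeter P = b + 2y = 9.4 + 2*1.55 = 12.5 m.
Hydraulic radius R = A/P = 14.57/12.5 = 1.1656 m.
Velocity V = (1/n)*R^(2/3)*S^(1/2) = (1/0.047)*1.1656^(2/3)*0.0082^(1/2) = 2.1339 m/s.
Discharge Q = A * V = 14.57 * 2.1339 = 31.091 m^3/s.

31.091


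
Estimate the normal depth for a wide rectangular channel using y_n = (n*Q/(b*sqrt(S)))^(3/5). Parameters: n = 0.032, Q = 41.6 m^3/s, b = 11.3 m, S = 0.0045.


We use the wide-channel approximation y_n = (n*Q/(b*sqrt(S)))^(3/5).
sqrt(S) = sqrt(0.0045) = 0.067082.
Numerator: n*Q = 0.032 * 41.6 = 1.3312.
Denominator: b*sqrt(S) = 11.3 * 0.067082 = 0.758027.
arg = 1.7561.
y_n = 1.7561^(3/5) = 1.402 m.

1.402


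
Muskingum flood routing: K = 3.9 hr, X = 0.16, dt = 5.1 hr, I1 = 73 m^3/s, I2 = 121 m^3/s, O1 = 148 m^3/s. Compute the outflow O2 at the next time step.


Muskingum coefficients:
denom = 2*K*(1-X) + dt = 2*3.9*(1-0.16) + 5.1 = 11.652.
C0 = (dt - 2*K*X)/denom = (5.1 - 2*3.9*0.16)/11.652 = 0.3306.
C1 = (dt + 2*K*X)/denom = (5.1 + 2*3.9*0.16)/11.652 = 0.5448.
C2 = (2*K*(1-X) - dt)/denom = 0.1246.
O2 = C0*I2 + C1*I1 + C2*O1
   = 0.3306*121 + 0.5448*73 + 0.1246*148
   = 98.21 m^3/s.

98.21


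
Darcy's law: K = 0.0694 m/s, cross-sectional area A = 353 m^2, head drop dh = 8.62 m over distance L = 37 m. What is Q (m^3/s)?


Darcy's law: Q = K * A * i, where i = dh/L.
Hydraulic gradient i = 8.62 / 37 = 0.232973.
Q = 0.0694 * 353 * 0.232973
  = 5.7074 m^3/s.

5.7074


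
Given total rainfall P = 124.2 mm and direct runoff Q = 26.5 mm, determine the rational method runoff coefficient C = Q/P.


The runoff coefficient C = runoff depth / rainfall depth.
C = 26.5 / 124.2
  = 0.2134.

0.2134


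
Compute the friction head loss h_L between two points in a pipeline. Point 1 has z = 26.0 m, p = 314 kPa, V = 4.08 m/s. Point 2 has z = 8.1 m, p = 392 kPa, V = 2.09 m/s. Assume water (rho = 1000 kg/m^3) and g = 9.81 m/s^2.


Total head at each section: H = z + p/(rho*g) + V^2/(2g).
H1 = 26.0 + 314*1000/(1000*9.81) + 4.08^2/(2*9.81)
   = 26.0 + 32.008 + 0.8484
   = 58.857 m.
H2 = 8.1 + 392*1000/(1000*9.81) + 2.09^2/(2*9.81)
   = 8.1 + 39.959 + 0.2226
   = 48.282 m.
h_L = H1 - H2 = 58.857 - 48.282 = 10.575 m.

10.575


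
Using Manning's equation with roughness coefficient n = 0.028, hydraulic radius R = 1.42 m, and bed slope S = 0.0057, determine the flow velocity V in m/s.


Manning's equation gives V = (1/n) * R^(2/3) * S^(1/2).
First, compute R^(2/3) = 1.42^(2/3) = 1.2634.
Next, S^(1/2) = 0.0057^(1/2) = 0.075498.
Then 1/n = 1/0.028 = 35.71.
V = 35.71 * 1.2634 * 0.075498 = 3.4065 m/s.

3.4065


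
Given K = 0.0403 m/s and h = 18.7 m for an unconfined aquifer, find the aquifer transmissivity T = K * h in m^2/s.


Transmissivity is defined as T = K * h.
T = 0.0403 * 18.7
  = 0.7536 m^2/s.

0.7536


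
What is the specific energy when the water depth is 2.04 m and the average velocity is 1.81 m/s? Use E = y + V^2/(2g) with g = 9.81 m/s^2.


Specific energy E = y + V^2/(2g).
Velocity head = V^2/(2g) = 1.81^2 / (2*9.81) = 3.2761 / 19.62 = 0.167 m.
E = 2.04 + 0.167 = 2.207 m.

2.207


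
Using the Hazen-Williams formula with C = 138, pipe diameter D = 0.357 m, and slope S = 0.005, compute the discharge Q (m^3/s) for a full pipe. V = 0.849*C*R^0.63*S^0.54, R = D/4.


For a full circular pipe, R = D/4 = 0.357/4 = 0.0892 m.
V = 0.849 * 138 * 0.0892^0.63 * 0.005^0.54
  = 0.849 * 138 * 0.218214 * 0.057206
  = 1.4626 m/s.
Pipe area A = pi*D^2/4 = pi*0.357^2/4 = 0.1001 m^2.
Q = A * V = 0.1001 * 1.4626 = 0.1464 m^3/s.

0.1464


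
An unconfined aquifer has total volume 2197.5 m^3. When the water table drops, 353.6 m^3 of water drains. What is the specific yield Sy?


Specific yield Sy = Volume drained / Total volume.
Sy = 353.6 / 2197.5
   = 0.1609.

0.1609


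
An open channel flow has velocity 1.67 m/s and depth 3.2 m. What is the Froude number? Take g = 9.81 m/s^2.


The Froude number is defined as Fr = V / sqrt(g*y).
g*y = 9.81 * 3.2 = 31.392.
sqrt(g*y) = sqrt(31.392) = 5.6029.
Fr = 1.67 / 5.6029 = 0.2981.

0.2981


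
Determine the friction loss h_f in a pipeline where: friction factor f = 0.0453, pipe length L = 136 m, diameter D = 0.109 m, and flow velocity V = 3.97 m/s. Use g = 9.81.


Darcy-Weisbach equation: h_f = f * (L/D) * V^2/(2g).
f * L/D = 0.0453 * 136/0.109 = 56.5211.
V^2/(2g) = 3.97^2 / (2*9.81) = 15.7609 / 19.62 = 0.8033 m.
h_f = 56.5211 * 0.8033 = 45.404 m.

45.404


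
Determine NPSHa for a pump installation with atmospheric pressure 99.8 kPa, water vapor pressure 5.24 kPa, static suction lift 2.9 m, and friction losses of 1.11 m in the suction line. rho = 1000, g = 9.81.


NPSHa = p_atm/(rho*g) - z_s - hf_s - p_vap/(rho*g).
p_atm/(rho*g) = 99.8*1000 / (1000*9.81) = 10.173 m.
p_vap/(rho*g) = 5.24*1000 / (1000*9.81) = 0.534 m.
NPSHa = 10.173 - 2.9 - 1.11 - 0.534
      = 5.63 m.

5.63


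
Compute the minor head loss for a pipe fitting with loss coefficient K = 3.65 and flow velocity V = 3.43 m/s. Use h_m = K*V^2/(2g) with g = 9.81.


Minor loss formula: h_m = K * V^2/(2g).
V^2 = 3.43^2 = 11.7649.
V^2/(2g) = 11.7649 / 19.62 = 0.5996 m.
h_m = 3.65 * 0.5996 = 2.1887 m.

2.1887


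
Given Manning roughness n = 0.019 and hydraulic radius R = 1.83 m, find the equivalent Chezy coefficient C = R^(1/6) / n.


The Chezy coefficient relates to Manning's n through C = R^(1/6) / n.
R^(1/6) = 1.83^(1/6) = 1.105966.
C = 1.105966 / 0.019 = 58.21 m^(1/2)/s.

58.21


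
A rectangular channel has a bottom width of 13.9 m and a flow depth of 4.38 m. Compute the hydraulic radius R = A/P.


For a rectangular section:
Flow area A = b * y = 13.9 * 4.38 = 60.88 m^2.
Wetted perimeter P = b + 2y = 13.9 + 2*4.38 = 22.66 m.
Hydraulic radius R = A/P = 60.88 / 22.66 = 2.6868 m.

2.6868


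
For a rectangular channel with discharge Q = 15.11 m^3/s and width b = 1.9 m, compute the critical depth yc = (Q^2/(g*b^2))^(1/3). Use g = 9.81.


Using yc = (Q^2 / (g * b^2))^(1/3):
Q^2 = 15.11^2 = 228.31.
g * b^2 = 9.81 * 1.9^2 = 9.81 * 3.61 = 35.41.
Q^2 / (g*b^2) = 228.31 / 35.41 = 6.4476.
yc = 6.4476^(1/3) = 1.8612 m.

1.8612


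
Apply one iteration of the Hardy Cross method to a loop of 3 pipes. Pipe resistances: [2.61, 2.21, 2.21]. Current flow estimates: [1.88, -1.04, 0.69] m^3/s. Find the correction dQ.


Numerator terms (r*Q*|Q|): 2.61*1.88*|1.88| = 9.2248; 2.21*-1.04*|-1.04| = -2.3903; 2.21*0.69*|0.69| = 1.0522.
Sum of numerator = 7.8866.
Denominator terms (r*|Q|): 2.61*|1.88| = 4.9068; 2.21*|-1.04| = 2.2984; 2.21*|0.69| = 1.5249.
2 * sum of denominator = 2 * 8.7301 = 17.4602.
dQ = -7.8866 / 17.4602 = -0.4517 m^3/s.

-0.4517


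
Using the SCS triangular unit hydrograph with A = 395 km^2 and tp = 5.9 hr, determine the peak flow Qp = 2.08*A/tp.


SCS formula: Qp = 2.08 * A / tp.
Qp = 2.08 * 395 / 5.9
   = 821.6 / 5.9
   = 139.25 m^3/s per cm.

139.25


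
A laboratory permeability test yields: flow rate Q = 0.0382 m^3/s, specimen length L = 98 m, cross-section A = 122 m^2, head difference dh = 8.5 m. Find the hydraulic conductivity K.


From K = Q*L / (A*dh):
Numerator: Q*L = 0.0382 * 98 = 3.7436.
Denominator: A*dh = 122 * 8.5 = 1037.0.
K = 3.7436 / 1037.0 = 0.00361 m/s.

0.00361


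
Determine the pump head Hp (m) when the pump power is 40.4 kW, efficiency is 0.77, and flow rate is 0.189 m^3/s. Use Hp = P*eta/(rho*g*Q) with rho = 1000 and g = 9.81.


Pump head formula: Hp = P * eta / (rho * g * Q).
Numerator: P * eta = 40.4 * 1000 * 0.77 = 31108.0 W.
Denominator: rho * g * Q = 1000 * 9.81 * 0.189 = 1854.09.
Hp = 31108.0 / 1854.09 = 16.78 m.

16.78


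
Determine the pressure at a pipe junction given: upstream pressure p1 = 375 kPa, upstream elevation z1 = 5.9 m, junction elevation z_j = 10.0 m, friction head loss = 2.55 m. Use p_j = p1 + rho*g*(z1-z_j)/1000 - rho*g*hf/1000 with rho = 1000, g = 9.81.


Junction pressure: p_j = p1 + rho*g*(z1 - z_j)/1000 - rho*g*hf/1000.
Elevation term = 1000*9.81*(5.9 - 10.0)/1000 = -40.221 kPa.
Friction term = 1000*9.81*2.55/1000 = 25.015 kPa.
p_j = 375 + -40.221 - 25.015 = 309.76 kPa.

309.76


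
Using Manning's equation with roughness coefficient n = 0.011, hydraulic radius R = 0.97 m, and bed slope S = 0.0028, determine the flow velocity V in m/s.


Manning's equation gives V = (1/n) * R^(2/3) * S^(1/2).
First, compute R^(2/3) = 0.97^(2/3) = 0.9799.
Next, S^(1/2) = 0.0028^(1/2) = 0.052915.
Then 1/n = 1/0.011 = 90.91.
V = 90.91 * 0.9799 * 0.052915 = 4.7138 m/s.

4.7138


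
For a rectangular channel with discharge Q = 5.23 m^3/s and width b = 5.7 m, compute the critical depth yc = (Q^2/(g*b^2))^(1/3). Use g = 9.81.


Using yc = (Q^2 / (g * b^2))^(1/3):
Q^2 = 5.23^2 = 27.35.
g * b^2 = 9.81 * 5.7^2 = 9.81 * 32.49 = 318.73.
Q^2 / (g*b^2) = 27.35 / 318.73 = 0.0858.
yc = 0.0858^(1/3) = 0.4411 m.

0.4411


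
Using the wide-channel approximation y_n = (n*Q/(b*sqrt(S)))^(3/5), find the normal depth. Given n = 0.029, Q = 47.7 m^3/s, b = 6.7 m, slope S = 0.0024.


We use the wide-channel approximation y_n = (n*Q/(b*sqrt(S)))^(3/5).
sqrt(S) = sqrt(0.0024) = 0.04899.
Numerator: n*Q = 0.029 * 47.7 = 1.3833.
Denominator: b*sqrt(S) = 6.7 * 0.04899 = 0.328233.
arg = 4.2144.
y_n = 4.2144^(3/5) = 2.3705 m.

2.3705


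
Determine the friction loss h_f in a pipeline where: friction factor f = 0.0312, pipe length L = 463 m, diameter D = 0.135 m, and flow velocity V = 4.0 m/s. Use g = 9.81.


Darcy-Weisbach equation: h_f = f * (L/D) * V^2/(2g).
f * L/D = 0.0312 * 463/0.135 = 107.0044.
V^2/(2g) = 4.0^2 / (2*9.81) = 16.0 / 19.62 = 0.8155 m.
h_f = 107.0044 * 0.8155 = 87.262 m.

87.262


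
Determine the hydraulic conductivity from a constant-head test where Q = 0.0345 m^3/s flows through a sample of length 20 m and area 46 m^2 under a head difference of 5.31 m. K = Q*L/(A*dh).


From K = Q*L / (A*dh):
Numerator: Q*L = 0.0345 * 20 = 0.69.
Denominator: A*dh = 46 * 5.31 = 244.26.
K = 0.69 / 244.26 = 0.002825 m/s.

0.002825


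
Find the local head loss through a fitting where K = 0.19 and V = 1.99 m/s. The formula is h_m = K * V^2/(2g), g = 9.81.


Minor loss formula: h_m = K * V^2/(2g).
V^2 = 1.99^2 = 3.9601.
V^2/(2g) = 3.9601 / 19.62 = 0.2018 m.
h_m = 0.19 * 0.2018 = 0.0383 m.

0.0383


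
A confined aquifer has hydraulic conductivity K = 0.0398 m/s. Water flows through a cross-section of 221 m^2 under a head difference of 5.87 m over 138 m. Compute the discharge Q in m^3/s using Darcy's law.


Darcy's law: Q = K * A * i, where i = dh/L.
Hydraulic gradient i = 5.87 / 138 = 0.042536.
Q = 0.0398 * 221 * 0.042536
  = 0.3741 m^3/s.

0.3741


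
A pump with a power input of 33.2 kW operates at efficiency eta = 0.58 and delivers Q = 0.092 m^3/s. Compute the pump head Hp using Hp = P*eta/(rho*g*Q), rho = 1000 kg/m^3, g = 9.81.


Pump head formula: Hp = P * eta / (rho * g * Q).
Numerator: P * eta = 33.2 * 1000 * 0.58 = 19256.0 W.
Denominator: rho * g * Q = 1000 * 9.81 * 0.092 = 902.52.
Hp = 19256.0 / 902.52 = 21.34 m.

21.34


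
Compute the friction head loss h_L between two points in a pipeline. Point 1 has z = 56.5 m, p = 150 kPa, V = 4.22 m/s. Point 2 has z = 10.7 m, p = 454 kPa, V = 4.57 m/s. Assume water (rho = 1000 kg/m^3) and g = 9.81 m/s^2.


Total head at each section: H = z + p/(rho*g) + V^2/(2g).
H1 = 56.5 + 150*1000/(1000*9.81) + 4.22^2/(2*9.81)
   = 56.5 + 15.291 + 0.9077
   = 72.698 m.
H2 = 10.7 + 454*1000/(1000*9.81) + 4.57^2/(2*9.81)
   = 10.7 + 46.279 + 1.0645
   = 58.044 m.
h_L = H1 - H2 = 72.698 - 58.044 = 14.654 m.

14.654


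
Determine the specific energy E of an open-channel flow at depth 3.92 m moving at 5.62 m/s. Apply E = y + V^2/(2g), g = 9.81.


Specific energy E = y + V^2/(2g).
Velocity head = V^2/(2g) = 5.62^2 / (2*9.81) = 31.5844 / 19.62 = 1.6098 m.
E = 3.92 + 1.6098 = 5.5298 m.

5.5298


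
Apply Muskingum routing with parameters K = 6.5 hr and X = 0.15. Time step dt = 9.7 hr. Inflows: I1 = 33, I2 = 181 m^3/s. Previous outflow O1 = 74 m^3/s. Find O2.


Muskingum coefficients:
denom = 2*K*(1-X) + dt = 2*6.5*(1-0.15) + 9.7 = 20.75.
C0 = (dt - 2*K*X)/denom = (9.7 - 2*6.5*0.15)/20.75 = 0.3735.
C1 = (dt + 2*K*X)/denom = (9.7 + 2*6.5*0.15)/20.75 = 0.5614.
C2 = (2*K*(1-X) - dt)/denom = 0.0651.
O2 = C0*I2 + C1*I1 + C2*O1
   = 0.3735*181 + 0.5614*33 + 0.0651*74
   = 90.94 m^3/s.

90.94


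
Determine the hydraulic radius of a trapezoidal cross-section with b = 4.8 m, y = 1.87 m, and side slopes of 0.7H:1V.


For a trapezoidal section with side slope z:
A = (b + z*y)*y = (4.8 + 0.7*1.87)*1.87 = 11.424 m^2.
P = b + 2*y*sqrt(1 + z^2) = 4.8 + 2*1.87*sqrt(1 + 0.7^2) = 9.365 m.
R = A/P = 11.424 / 9.365 = 1.2198 m.

1.2198


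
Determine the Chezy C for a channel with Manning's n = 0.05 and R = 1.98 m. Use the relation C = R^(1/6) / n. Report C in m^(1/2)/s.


The Chezy coefficient relates to Manning's n through C = R^(1/6) / n.
R^(1/6) = 1.98^(1/6) = 1.120583.
C = 1.120583 / 0.05 = 22.41 m^(1/2)/s.

22.41


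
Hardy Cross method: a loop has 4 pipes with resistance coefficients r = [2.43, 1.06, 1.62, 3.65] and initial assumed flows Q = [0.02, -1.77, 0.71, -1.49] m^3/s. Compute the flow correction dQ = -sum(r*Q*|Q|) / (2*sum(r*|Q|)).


Numerator terms (r*Q*|Q|): 2.43*0.02*|0.02| = 0.001; 1.06*-1.77*|-1.77| = -3.3209; 1.62*0.71*|0.71| = 0.8166; 3.65*-1.49*|-1.49| = -8.1034.
Sum of numerator = -10.6066.
Denominator terms (r*|Q|): 2.43*|0.02| = 0.0486; 1.06*|-1.77| = 1.8762; 1.62*|0.71| = 1.1502; 3.65*|-1.49| = 5.4385.
2 * sum of denominator = 2 * 8.5135 = 17.027.
dQ = --10.6066 / 17.027 = 0.6229 m^3/s.

0.6229


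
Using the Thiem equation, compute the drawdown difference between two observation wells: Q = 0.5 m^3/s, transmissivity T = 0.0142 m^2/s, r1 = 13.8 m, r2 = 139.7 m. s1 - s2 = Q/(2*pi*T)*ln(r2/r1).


Thiem equation: s1 - s2 = Q/(2*pi*T) * ln(r2/r1).
ln(r2/r1) = ln(139.7/13.8) = 2.3148.
Q/(2*pi*T) = 0.5 / (2*pi*0.0142) = 0.5 / 0.0892 = 5.604.
s1 - s2 = 5.604 * 2.3148 = 12.9724 m.

12.9724


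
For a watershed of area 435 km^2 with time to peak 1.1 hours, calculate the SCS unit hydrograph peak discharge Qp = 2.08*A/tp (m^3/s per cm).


SCS formula: Qp = 2.08 * A / tp.
Qp = 2.08 * 435 / 1.1
   = 904.8 / 1.1
   = 822.55 m^3/s per cm.

822.55


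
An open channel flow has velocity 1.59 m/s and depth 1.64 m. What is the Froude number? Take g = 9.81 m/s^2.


The Froude number is defined as Fr = V / sqrt(g*y).
g*y = 9.81 * 1.64 = 16.0884.
sqrt(g*y) = sqrt(16.0884) = 4.011.
Fr = 1.59 / 4.011 = 0.3964.

0.3964


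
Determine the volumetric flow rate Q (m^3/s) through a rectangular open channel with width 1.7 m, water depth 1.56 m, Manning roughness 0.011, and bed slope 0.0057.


For a rectangular channel, the cross-sectional area A = b * y = 1.7 * 1.56 = 2.65 m^2.
The wetted perimeter P = b + 2y = 1.7 + 2*1.56 = 4.82 m.
Hydraulic radius R = A/P = 2.65/4.82 = 0.5502 m.
Velocity V = (1/n)*R^(2/3)*S^(1/2) = (1/0.011)*0.5502^(2/3)*0.0057^(1/2) = 4.6085 m/s.
Discharge Q = A * V = 2.65 * 4.6085 = 12.222 m^3/s.

12.222


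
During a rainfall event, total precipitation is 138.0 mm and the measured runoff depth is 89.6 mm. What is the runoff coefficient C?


The runoff coefficient C = runoff depth / rainfall depth.
C = 89.6 / 138.0
  = 0.6493.

0.6493


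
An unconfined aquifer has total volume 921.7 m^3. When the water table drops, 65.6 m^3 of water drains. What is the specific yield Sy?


Specific yield Sy = Volume drained / Total volume.
Sy = 65.6 / 921.7
   = 0.0712.

0.0712


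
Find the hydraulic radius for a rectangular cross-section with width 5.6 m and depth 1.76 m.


For a rectangular section:
Flow area A = b * y = 5.6 * 1.76 = 9.86 m^2.
Wetted perimeter P = b + 2y = 5.6 + 2*1.76 = 9.12 m.
Hydraulic radius R = A/P = 9.86 / 9.12 = 1.0807 m.

1.0807


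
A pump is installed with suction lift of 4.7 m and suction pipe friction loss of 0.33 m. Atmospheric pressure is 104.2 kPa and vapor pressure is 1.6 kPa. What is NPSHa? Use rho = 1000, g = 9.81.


NPSHa = p_atm/(rho*g) - z_s - hf_s - p_vap/(rho*g).
p_atm/(rho*g) = 104.2*1000 / (1000*9.81) = 10.622 m.
p_vap/(rho*g) = 1.6*1000 / (1000*9.81) = 0.163 m.
NPSHa = 10.622 - 4.7 - 0.33 - 0.163
      = 5.43 m.

5.43


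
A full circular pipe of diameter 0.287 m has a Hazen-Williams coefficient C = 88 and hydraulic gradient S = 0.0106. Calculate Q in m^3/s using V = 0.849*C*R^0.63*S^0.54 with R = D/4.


For a full circular pipe, R = D/4 = 0.287/4 = 0.0717 m.
V = 0.849 * 88 * 0.0717^0.63 * 0.0106^0.54
  = 0.849 * 88 * 0.190181 * 0.085835
  = 1.2196 m/s.
Pipe area A = pi*D^2/4 = pi*0.287^2/4 = 0.0647 m^2.
Q = A * V = 0.0647 * 1.2196 = 0.0789 m^3/s.

0.0789
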